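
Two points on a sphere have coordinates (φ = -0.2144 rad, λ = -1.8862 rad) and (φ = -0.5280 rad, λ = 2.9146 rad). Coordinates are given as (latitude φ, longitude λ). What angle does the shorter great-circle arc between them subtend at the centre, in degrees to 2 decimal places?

Let φ₁ = -0.2144 rad, φ₂ = -0.5280 rad, and Δλ = -1.4824 rad.
cos c = sin φ₁ sin φ₂ + cos φ₁ cos φ₂ cos Δλ = (-0.2128)(-0.5038) + (0.9771)(0.8638)(0.0883) = 0.18172,
so c = arccos(0.18172) = 1.38807 rad.
So the angular separation is 79.53°.

79.53°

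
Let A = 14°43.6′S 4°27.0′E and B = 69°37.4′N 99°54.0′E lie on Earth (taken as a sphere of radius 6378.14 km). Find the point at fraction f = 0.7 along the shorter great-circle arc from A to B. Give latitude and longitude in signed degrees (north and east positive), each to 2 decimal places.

Central angle δ = 1.8445 rad. Interpolating on the sphere with fraction f = 0.7:
P = [sin((1−f)δ)·A + sin(fδ)·B] / sin δ = 0.5459·A + 0.9983·B in Cartesian coordinates,
giving P = (0.4666, 0.3834, 0.7971), i.e. latitude 52.85°, longitude 39.41°.

52.85°, 39.41°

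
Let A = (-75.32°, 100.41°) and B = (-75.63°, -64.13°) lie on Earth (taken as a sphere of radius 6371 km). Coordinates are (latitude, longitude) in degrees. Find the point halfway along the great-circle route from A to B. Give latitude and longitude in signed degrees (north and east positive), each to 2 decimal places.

-88.00°, 22.54°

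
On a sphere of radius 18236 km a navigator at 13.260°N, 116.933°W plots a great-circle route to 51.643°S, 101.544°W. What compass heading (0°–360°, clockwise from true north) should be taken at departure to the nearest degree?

170°

Δλ = 15.389° = 0.2686 rad.
y = sin Δλ · cos φ₂ = (0.2654)(0.6206) = 0.1647
x = cos φ₁ sin φ₂ − sin φ₁ cos φ₂ cos Δλ = (0.9733)(-0.7842) − (0.2294)(0.6206)(0.9641) = -0.9005
θ = atan2(y, x) = 169.64°, so the bearing is 170°.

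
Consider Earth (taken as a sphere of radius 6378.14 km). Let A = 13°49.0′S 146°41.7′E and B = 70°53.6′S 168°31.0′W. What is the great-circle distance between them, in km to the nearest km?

7033 km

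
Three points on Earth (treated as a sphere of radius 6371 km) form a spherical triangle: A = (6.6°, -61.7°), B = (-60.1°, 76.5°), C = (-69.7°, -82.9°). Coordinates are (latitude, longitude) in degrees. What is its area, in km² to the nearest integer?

Side lengths (central angles): a = 0.8617, b = 1.3556, c = 2.0587 rad; semiperimeter s = 2.1380.
By l'Huilier's theorem, tan(E/4) = √[tan(s/2) tan((s−a)/2) tan((s−b)/2) tan((s−c)/2)], giving spherical excess E = 0.5906 rad.
Area = E·R² = 0.5906 × (6371)² ≈ 23970506 km².

23970506 km²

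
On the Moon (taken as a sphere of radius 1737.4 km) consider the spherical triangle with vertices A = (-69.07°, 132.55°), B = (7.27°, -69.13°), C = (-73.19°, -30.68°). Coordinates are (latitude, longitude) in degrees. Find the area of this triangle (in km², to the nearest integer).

1183342 km²

Side lengths (central angles): a = 1.4671, b = 0.6515, c = 2.0347 rad; semiperimeter s = 2.0767.
By l'Huilier's theorem, tan(E/4) = √[tan(s/2) tan((s−a)/2) tan((s−b)/2) tan((s−c)/2)], giving spherical excess E = 0.3920 rad.
Area = E·R² = 0.3920 × (1737.4)² ≈ 1183342 km².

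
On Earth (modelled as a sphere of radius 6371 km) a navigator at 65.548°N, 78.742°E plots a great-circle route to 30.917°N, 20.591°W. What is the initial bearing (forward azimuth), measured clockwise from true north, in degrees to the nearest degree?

Δλ = -99.333° = -1.7337 rad.
y = sin Δλ · cos φ₂ = (-0.9868)(0.8579) = -0.8466
x = cos φ₁ sin φ₂ − sin φ₁ cos φ₂ cos Δλ = (0.4139)(0.5138) − (0.9103)(0.8579)(-0.1622) = 0.3393
θ = atan2(y, x) = -68.16°; adding 360° gives 292°.

292°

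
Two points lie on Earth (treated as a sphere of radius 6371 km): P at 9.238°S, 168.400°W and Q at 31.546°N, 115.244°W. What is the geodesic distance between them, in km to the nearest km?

7243 km

With latitudes φ₁ = -9.238°, φ₂ = 31.546° and longitude difference Δλ = 53.156°:
cos c = sin φ₁ sin φ₂ + cos φ₁ cos φ₂ cos Δλ = (-0.1605)(0.5232) + (0.9870)(0.8522)(0.5996) = 0.42041,
so c = arccos(0.42041) = 1.13690 rad.
Distance = R·c = 6371 × 1.1369 ≈ 7243 km.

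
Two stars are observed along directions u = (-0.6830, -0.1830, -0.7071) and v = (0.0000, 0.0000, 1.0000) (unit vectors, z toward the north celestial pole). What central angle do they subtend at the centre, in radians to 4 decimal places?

2.3562 rad

u·v = -0.7071; |u| = 1.0000, |v| = 1.0000.
cos θ = (u·v)/(|u||v|) = -0.7071, so θ = 2.3562 rad.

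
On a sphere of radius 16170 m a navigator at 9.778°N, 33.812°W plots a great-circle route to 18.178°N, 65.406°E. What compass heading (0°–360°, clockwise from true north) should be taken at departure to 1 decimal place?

70.4°

Δλ = 99.218° = 1.7317 rad.
y = sin Δλ · cos φ₂ = (0.9871)(0.9501) = 0.9378
x = cos φ₁ sin φ₂ − sin φ₁ cos φ₂ cos Δλ = (0.9855)(0.3120) − (0.1698)(0.9501)(-0.1602) = 0.3333
θ = atan2(y, x) = 70.44°, so the bearing is 70.4°.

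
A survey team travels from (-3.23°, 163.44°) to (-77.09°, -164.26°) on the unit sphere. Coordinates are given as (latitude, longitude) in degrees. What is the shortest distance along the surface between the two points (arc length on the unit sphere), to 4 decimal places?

1.3249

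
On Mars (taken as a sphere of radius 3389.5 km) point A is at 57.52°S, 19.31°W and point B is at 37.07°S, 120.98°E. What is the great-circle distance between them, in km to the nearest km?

4715 km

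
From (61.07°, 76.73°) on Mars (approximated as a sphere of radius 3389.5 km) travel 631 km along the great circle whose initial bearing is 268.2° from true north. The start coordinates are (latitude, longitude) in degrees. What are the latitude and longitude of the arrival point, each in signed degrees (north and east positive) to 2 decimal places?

59.01°, 55.67°

Angular distance δ = d/R = 631/3389.5 = 0.18616 rad; initial bearing θ = 4.6810 rad.
sin φ₂ = sin φ₁ cos δ + cos φ₁ sin δ cos θ = (0.8752)(0.9827) + (0.4837)(0.1851)(-0.0314) = 0.8573, so φ₂ = 59.01°.
Δλ = atan2(sin θ sin δ cos φ₁, cos δ − sin φ₁ sin φ₂) = atan2(-0.0895, 0.2324) = -21.058°.
λ₂ = 76.730° − 21.058° = 55.67°.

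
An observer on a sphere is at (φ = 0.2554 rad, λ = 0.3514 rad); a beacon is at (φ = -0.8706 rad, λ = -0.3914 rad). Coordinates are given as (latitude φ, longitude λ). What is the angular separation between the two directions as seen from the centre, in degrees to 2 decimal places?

74.57°

In radians: φ₁ = 0.2554, φ₂ = -0.8706, Δλ = -42.559° = -0.7428 rad.
cos c = sin φ₁ sin φ₂ + cos φ₁ cos φ₂ cos Δλ = (0.2526)(-0.7647) + (0.9676)(0.6444)(0.7366) = 0.26604,
so c = arccos(0.26604) = 1.30151 rad.
So the angular separation is 74.57°.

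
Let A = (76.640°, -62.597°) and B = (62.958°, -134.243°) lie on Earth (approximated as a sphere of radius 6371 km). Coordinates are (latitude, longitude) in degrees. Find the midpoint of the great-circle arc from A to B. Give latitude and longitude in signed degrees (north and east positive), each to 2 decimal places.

72.96°, -111.66°

Central angle δ = 0.4518 rad. Interpolating on the sphere with fraction f = 0.5:
P = [sin((1−f)δ)·A + sin(fδ)·B] / sin δ = 0.5130·A + 0.5130·B in Cartesian coordinates,
giving P = (-0.1082, -0.2723, 0.9561), i.e. latitude 72.96°, longitude -111.66°.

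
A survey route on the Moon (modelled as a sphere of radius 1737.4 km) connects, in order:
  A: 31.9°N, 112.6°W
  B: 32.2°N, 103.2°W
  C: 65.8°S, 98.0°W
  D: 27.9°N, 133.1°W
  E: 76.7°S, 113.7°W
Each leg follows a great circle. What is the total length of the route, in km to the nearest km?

Leg A→B: central angle 0.1391 rad, distance 241.7 km.
Leg B→C: central angle 1.7119 rad, distance 2974.2 km.
Leg C→D: central angle 1.7016 rad, distance 2956.3 km.
Leg D→E: central angle 1.8376 rad, distance 3192.6 km.
Total: 241.7 + 2974.2 + 2956.3 + 3192.6 ≈ 9365 km.

9365 km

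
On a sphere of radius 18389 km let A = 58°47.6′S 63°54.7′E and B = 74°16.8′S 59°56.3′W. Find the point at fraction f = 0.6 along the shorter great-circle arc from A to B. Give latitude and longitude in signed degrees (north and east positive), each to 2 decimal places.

The central angle between A and B is δ = 0.7301 rad.
With f = 0.6, the slerp weights are sin((1−f)δ)/sin δ = 0.4317 and sin(fδ)/sin δ = 0.6360.
Weighted sum of the unit vectors: (0.4317)·(0.2278,0.4653,-0.8553) + (0.6360)·(0.1357,-0.2345,-0.9626) = (0.1847, 0.0517, -0.9814).
Converting back: φ = atan2(z, √(x²+y²)) = -78.94°, λ = atan2(y, x) = 15.65°.

-78.94°, 15.65°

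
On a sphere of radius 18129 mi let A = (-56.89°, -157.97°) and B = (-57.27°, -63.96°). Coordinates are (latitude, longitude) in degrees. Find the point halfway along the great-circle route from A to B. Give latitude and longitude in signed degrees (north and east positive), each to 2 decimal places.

Central angle δ = 0.8176 rad. Interpolating on the sphere with fraction f = 0.5:
P = [sin((1−f)δ)·A + sin(fδ)·B] / sin δ = 0.5449·A + 0.5449·B in Cartesian coordinates,
giving P = (-0.1466, -0.3764, -0.9148), i.e. latitude -66.18°, longitude -111.28°.

-66.18°, -111.28°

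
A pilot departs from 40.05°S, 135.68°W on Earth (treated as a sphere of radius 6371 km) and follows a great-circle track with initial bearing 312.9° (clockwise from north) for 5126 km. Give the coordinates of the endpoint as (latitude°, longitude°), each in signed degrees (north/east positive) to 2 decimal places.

-4.06°, -167.63°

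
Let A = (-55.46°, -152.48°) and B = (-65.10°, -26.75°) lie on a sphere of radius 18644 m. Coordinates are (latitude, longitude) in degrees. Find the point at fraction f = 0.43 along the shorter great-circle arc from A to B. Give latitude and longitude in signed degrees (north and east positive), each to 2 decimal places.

The central angle between A and B is δ = 0.9176 rad.
With f = 0.43, the slerp weights are sin((1−f)δ)/sin δ = 0.6290 and sin(fδ)/sin δ = 0.4840.
Weighted sum of the unit vectors: (0.6290)·(-0.5028,-0.2620,-0.8237) + (0.4840)·(0.3760,-0.1895,-0.9070) = (-0.1343, -0.2565, -0.9572).
Converting back: φ = atan2(z, √(x²+y²)) = -73.17°, λ = atan2(y, x) = -117.63°.

-73.17°, -117.63°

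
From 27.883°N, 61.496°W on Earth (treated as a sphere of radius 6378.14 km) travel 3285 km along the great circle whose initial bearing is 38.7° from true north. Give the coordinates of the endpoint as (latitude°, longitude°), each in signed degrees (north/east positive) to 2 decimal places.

48.31°, -33.91°

Angular distance δ = d/R = 3285/6378.14 = 0.51504 rad; initial bearing θ = 0.6754 rad.
sin φ₂ = sin φ₁ cos δ + cos φ₁ sin δ cos θ = (0.4677)(0.8703) + (0.8839)(0.4926)(0.7804) = 0.7468, so φ₂ = 48.31°.
Δλ = atan2(sin θ sin δ cos φ₁, cos δ − sin φ₁ sin φ₂) = atan2(0.2722, 0.5210) = 27.586°.
λ₂ = -61.496° + 27.586° = -33.91°.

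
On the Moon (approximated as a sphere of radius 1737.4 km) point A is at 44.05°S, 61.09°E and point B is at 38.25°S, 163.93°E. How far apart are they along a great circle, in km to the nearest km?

In radians: φ₁ = -0.7688, φ₂ = -0.6676, Δλ = 102.840° = 1.7949 rad.
cos c = sin φ₁ sin φ₂ + cos φ₁ cos φ₂ cos Δλ = (-0.6953)(-0.6191) + (0.7187)(0.7853)(-0.2222) = 0.30501,
so c = arccos(0.30501) = 1.26084 rad.
Distance = R·c = 1737.4 × 1.2608 ≈ 2191 km.

2191 km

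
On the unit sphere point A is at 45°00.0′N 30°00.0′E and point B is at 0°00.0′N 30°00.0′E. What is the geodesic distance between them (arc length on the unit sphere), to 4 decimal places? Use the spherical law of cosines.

0.7854

In radians: φ₁ = 0.7854, φ₂ = 0.0000, Δλ = 0.000° = 0.0000 rad.
cos c = sin φ₁ sin φ₂ + cos φ₁ cos φ₂ cos Δλ = (0.7071)(0.0000) + (0.7071)(1.0000)(1.0000) = 0.70711,
so c = arccos(0.70711) = 0.78540 rad.
On the unit sphere the arc length equals the central angle: 0.7854.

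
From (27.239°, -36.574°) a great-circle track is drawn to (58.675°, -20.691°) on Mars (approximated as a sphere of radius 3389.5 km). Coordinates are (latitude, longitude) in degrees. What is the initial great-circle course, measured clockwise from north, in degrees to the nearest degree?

Δλ = 15.883° = 0.2772 rad.
y = sin Δλ · cos φ₂ = (0.2737)(0.5199) = 0.1423
x = cos φ₁ sin φ₂ − sin φ₁ cos φ₂ cos Δλ = (0.8891)(0.8542) − (0.4577)(0.5199)(0.9618) = 0.5306
θ = atan2(y, x) = 15.01°, so the bearing is 15°.

15°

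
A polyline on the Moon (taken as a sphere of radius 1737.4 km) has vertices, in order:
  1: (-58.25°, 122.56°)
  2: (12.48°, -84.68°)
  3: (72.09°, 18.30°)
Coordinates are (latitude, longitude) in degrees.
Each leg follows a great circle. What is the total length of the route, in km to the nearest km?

6425 km

Leg 1→2: central angle 2.2660 rad, distance 3937.0 km.
Leg 2→3: central angle 1.4322 rad, distance 2488.2 km.
Total: 3937.0 + 2488.2 ≈ 6425 km.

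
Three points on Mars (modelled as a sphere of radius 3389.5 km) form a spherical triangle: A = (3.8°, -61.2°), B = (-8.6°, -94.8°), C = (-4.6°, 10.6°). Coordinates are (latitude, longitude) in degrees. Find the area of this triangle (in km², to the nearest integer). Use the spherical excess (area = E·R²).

Side lengths (central angles): a = 1.8232, b = 1.2605, c = 0.6235 rad; semiperimeter s = 1.8536.
By l'Huilier's theorem, tan(E/4) = √[tan(s/2) tan((s−a)/2) tan((s−b)/2) tan((s−c)/2)], giving spherical excess E = 0.2641 rad.
Area = E·R² = 0.2641 × (3389.5)² ≈ 3034242 km².

3034242 km²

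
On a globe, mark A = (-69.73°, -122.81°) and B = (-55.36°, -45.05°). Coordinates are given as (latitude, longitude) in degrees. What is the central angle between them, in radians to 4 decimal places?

0.6206 rad

Let φ₁ = -1.2170 rad, φ₂ = -0.9662 rad, and Δλ = 1.3572 rad.
cos c = sin φ₁ sin φ₂ + cos φ₁ cos φ₂ cos Δλ = (-0.9381)(-0.8227) + (0.3464)(0.5684)(0.2120) = 0.81354,
so c = arccos(0.81354) = 0.62059 rad.
So the angular separation is 0.6206 rad.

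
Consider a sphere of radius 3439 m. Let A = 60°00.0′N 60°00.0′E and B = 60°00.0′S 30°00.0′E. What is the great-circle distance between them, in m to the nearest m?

With latitudes φ₁ = 60.000°, φ₂ = -60.000° and longitude difference Δλ = -30.000°:
Haversine: a = sin²(Δφ/2) + cos φ₁ cos φ₂ sin²(Δλ/2) = 0.7500 + (0.5000)(0.5000)(0.0670) = 0.76675.
Central angle c = 2·arcsin(√a) = 2.13352 rad.
Distance = R·c = 3439 × 2.1335 ≈ 7337 m.

7337 m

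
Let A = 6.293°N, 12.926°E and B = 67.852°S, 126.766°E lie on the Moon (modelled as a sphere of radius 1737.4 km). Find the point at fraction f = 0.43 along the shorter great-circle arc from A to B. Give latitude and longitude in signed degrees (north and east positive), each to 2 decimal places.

-35.39°, 30.94°

The central angle between A and B is δ = 1.8266 rad.
With f = 0.43, the slerp weights are sin((1−f)δ)/sin δ = 0.8920 and sin(fδ)/sin δ = 0.7309.
Weighted sum of the unit vectors: (0.8920)·(0.9688,0.2223,0.1096) + (0.7309)·(-0.2257,0.3020,-0.9262) = (0.6992, 0.4191, -0.5792).
Converting back: φ = atan2(z, √(x²+y²)) = -35.39°, λ = atan2(y, x) = 30.94°.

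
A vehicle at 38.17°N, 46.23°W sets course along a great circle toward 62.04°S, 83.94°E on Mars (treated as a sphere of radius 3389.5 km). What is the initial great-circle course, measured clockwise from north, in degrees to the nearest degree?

Δλ = 130.170° = 2.2719 rad.
y = sin Δλ · cos φ₂ = (0.7641)(0.4689) = 0.3583
x = cos φ₁ sin φ₂ − sin φ₁ cos φ₂ cos Δλ = (0.7862)(-0.8833) − (0.6180)(0.4689)(-0.6451) = -0.5075
θ = atan2(y, x) = 144.78°, so the bearing is 145°.

145°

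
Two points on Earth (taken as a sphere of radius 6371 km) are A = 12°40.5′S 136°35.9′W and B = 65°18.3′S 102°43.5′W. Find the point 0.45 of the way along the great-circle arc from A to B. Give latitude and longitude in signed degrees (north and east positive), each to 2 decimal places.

-37.33°, -127.88°

The central angle between A and B is δ = 1.0030 rad.
With f = 0.45, the slerp weights are sin((1−f)δ)/sin δ = 0.6216 and sin(fδ)/sin δ = 0.5174.
Weighted sum of the unit vectors: (0.6216)·(-0.7088,-0.6704,-0.2194) + (0.5174)·(-0.0920,-0.4075,-0.9085) = (-0.4883, -0.6276, -0.6064).
Converting back: φ = atan2(z, √(x²+y²)) = -37.33°, λ = atan2(y, x) = -127.88°.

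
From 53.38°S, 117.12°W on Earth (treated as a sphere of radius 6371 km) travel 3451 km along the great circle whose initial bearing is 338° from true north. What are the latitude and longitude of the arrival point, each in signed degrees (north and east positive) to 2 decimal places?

Angular distance δ = d/R = 3451/6371 = 0.54167 rad; initial bearing θ = 5.8992 rad.
sin φ₂ = sin φ₁ cos δ + cos φ₁ sin δ cos θ = (-0.8026)(0.8568) + (0.5965)(0.5156)(0.9272) = -0.4026, so φ₂ = -23.74°.
Δλ = atan2(sin θ sin δ cos φ₁, cos δ − sin φ₁ sin φ₂) = atan2(-0.1152, 0.5337) = -12.180°.
λ₂ = -117.120° − 12.180° = -129.30°.

-23.74°, -129.30°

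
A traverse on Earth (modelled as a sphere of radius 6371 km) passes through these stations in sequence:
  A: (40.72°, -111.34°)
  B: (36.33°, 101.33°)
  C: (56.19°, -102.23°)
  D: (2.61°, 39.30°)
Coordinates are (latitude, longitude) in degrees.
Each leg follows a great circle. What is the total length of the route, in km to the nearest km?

32922 km

Leg A→B: central angle 1.6986 rad, distance 10822.1 km.
Leg B→C: central angle 1.4894 rad, distance 9488.8 km.
Leg C→D: central angle 1.9794 rad, distance 12611.0 km.
Total: 10822.1 + 9488.8 + 12611.0 ≈ 32922 km.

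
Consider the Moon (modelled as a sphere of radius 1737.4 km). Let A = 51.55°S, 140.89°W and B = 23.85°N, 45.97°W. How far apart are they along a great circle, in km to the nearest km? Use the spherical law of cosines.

Let φ₁ = -0.8997 rad, φ₂ = 0.4163 rad, and Δλ = 1.6567 rad.
cos c = sin φ₁ sin φ₂ + cos φ₁ cos φ₂ cos Δλ = (-0.7832)(0.4043) + (0.6218)(0.9146)(-0.0858) = -0.36544,
so c = arccos(-0.36544) = 1.94490 rad.
Distance = R·c = 1737.4 × 1.9449 ≈ 3379 km.

3379 km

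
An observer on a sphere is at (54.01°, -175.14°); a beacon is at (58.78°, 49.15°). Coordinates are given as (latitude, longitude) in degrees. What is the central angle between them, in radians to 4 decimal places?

1.0771 rad

Let φ₁ = 0.9427 rad, φ₂ = 1.0259 rad, and Δλ = -2.3686 rad.
cos c = sin φ₁ sin φ₂ + cos φ₁ cos φ₂ cos Δλ = (0.8091)(0.8552) + (0.5876)(0.5183)(-0.7158) = 0.47391,
so c = arccos(0.47391) = 1.07706 rad.
So the angular separation is 1.0771 rad.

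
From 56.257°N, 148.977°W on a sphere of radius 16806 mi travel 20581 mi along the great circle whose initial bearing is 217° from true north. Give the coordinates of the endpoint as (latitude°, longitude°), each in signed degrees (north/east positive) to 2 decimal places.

-7.77°, 176.18°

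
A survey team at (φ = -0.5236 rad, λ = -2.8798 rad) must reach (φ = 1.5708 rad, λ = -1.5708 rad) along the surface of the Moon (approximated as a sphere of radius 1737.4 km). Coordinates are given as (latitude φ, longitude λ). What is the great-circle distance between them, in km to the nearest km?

3639 km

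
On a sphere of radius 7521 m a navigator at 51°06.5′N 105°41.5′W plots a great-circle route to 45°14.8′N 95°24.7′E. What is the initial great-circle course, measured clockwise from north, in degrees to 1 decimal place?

345.2°

Δλ = -158.897° = -2.7733 rad.
y = sin Δλ · cos φ₂ = (-0.3601)(0.7041) = -0.2535
x = cos φ₁ sin φ₂ − sin φ₁ cos φ₂ cos Δλ = (0.6278)(0.7101) − (0.7783)(0.7041)(-0.9329) = 0.9571
θ = atan2(y, x) = -14.83°; adding 360° gives 345.2°.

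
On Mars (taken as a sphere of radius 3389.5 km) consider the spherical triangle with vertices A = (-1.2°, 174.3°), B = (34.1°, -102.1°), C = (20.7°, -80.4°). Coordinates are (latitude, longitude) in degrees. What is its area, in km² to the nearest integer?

2895038 km²

Side lengths (central angles): a = 0.4081, b = 1.8278, c = 1.4902 rad; semiperimeter s = 1.8630.
By l'Huilier's theorem, tan(E/4) = √[tan(s/2) tan((s−a)/2) tan((s−b)/2) tan((s−c)/2)], giving spherical excess E = 0.2520 rad.
Area = E·R² = 0.2520 × (3389.5)² ≈ 2895038 km².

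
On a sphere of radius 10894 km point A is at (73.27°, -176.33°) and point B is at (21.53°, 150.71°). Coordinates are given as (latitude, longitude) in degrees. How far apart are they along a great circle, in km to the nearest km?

10423 km

Let φ₁ = 1.2788 rad, φ₂ = 0.3758 rad, and Δλ = -0.5753 rad.
cos c = sin φ₁ sin φ₂ + cos φ₁ cos φ₂ cos Δλ = (0.9577)(0.3670) + (0.2879)(0.9302)(0.8391) = 0.57613,
so c = arccos(0.57613) = 0.95681 rad.
Distance = R·c = 10894 × 0.9568 ≈ 10423 km.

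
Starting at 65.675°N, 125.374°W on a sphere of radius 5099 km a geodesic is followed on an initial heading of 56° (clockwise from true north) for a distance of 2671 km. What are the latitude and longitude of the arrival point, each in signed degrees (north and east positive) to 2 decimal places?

Angular distance δ = d/R = 2671/5099 = 0.52383 rad; initial bearing θ = 0.9774 rad.
sin φ₂ = sin φ₁ cos δ + cos φ₁ sin δ cos θ = (0.9112)(0.8659) + (0.4119)(0.5002)(0.5592) = 0.9043, so φ₂ = 64.72°.
Δλ = atan2(sin θ sin δ cos φ₁, cos δ − sin φ₁ sin φ₂) = atan2(0.1708, 0.0419) = 76.207°.
λ₂ = -125.374° + 76.207° = -49.17°.

64.72°, -49.17°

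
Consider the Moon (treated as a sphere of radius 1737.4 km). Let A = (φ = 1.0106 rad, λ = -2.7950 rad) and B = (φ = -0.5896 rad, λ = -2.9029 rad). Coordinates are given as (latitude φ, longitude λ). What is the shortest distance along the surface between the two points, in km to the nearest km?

2785 km

With latitudes φ₁ = 57.903°, φ₂ = -33.782° and longitude difference Δλ = -6.182°:
Haversine: a = sin²(Δφ/2) + cos φ₁ cos φ₂ sin²(Δλ/2) = 0.5147 + (0.5314)(0.8312)(0.0029) = 0.51598.
Central angle c = 2·arcsin(√a) = 1.60277 rad.
Distance = R·c = 1737.4 × 1.6028 ≈ 2785 km.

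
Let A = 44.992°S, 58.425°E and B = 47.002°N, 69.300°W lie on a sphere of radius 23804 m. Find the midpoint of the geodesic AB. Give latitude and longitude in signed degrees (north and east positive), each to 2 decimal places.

2.28°, -3.32°

Central angle δ = 2.5187 rad. Interpolating on the sphere with fraction f = 0.5:
P = [sin((1−f)δ)·A + sin(fδ)·B] / sin δ = 1.6317·A + 1.6317·B in Cartesian coordinates,
giving P = (0.9975, -0.0578, 0.0398), i.e. latitude 2.28°, longitude -3.32°.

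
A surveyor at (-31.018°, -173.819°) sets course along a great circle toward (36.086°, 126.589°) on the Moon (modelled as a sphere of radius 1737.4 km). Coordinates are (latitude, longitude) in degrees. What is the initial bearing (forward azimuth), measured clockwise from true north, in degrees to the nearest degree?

316°

With φ₁ = -0.5414, φ₂ = 0.6298, Δλ = -1.0401 rad, the forward-azimuth formula gives
θ = atan2( sin Δλ cos φ₂ , cos φ₁ sin φ₂ − sin φ₁ cos φ₂ cos Δλ ) = atan2(-0.6970, 0.7156) = -44.25°.
Adding 360° brings this into [0°, 360°): 316°.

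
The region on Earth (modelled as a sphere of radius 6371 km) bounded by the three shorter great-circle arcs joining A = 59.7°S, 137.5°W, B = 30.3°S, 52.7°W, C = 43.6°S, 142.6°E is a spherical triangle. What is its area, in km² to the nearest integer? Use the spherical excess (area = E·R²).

14453401 km²

Side lengths (central angles): a = 1.8288, b = 0.8507, c = 1.0757 rad; semiperimeter s = 1.8776.
By l'Huilier's theorem, tan(E/4) = √[tan(s/2) tan((s−a)/2) tan((s−b)/2) tan((s−c)/2)], giving spherical excess E = 0.3561 rad.
Area = E·R² = 0.3561 × (6371)² ≈ 14453401 km².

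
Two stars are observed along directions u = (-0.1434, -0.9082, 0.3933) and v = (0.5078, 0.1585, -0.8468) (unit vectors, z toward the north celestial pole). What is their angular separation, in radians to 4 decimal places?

u·v = -0.5498; |u| = 1.0000, |v| = 1.0000.
cos θ = (u·v)/(|u||v|) = -0.5498, so θ = 2.1529 rad.

2.1529 rad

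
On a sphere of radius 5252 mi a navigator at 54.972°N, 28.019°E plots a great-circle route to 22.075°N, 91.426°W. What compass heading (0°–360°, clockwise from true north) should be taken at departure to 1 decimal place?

306.1°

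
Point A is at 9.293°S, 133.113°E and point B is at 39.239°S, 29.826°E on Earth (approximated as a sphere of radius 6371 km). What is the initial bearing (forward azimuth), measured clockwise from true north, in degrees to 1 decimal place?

Δλ = -103.287° = -1.8027 rad.
y = sin Δλ · cos φ₂ = (-0.9732)(0.7745) = -0.7538
x = cos φ₁ sin φ₂ − sin φ₁ cos φ₂ cos Δλ = (0.9869)(-0.6326) − (-0.1615)(0.7745)(-0.2298) = -0.6530
θ = atan2(y, x) = -130.90°; adding 360° gives 229.1°.

229.1°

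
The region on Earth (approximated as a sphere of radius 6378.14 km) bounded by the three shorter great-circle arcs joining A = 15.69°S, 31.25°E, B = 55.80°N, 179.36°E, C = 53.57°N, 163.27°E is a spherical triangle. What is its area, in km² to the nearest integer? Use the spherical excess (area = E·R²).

11075308 km²

Side lengths (central angles): a = 0.1665, b = 2.2147, c = 2.3228 rad; semiperimeter s = 2.3520.
By l'Huilier's theorem, tan(E/4) = √[tan(s/2) tan((s−a)/2) tan((s−b)/2) tan((s−c)/2)], giving spherical excess E = 0.2722 rad.
Area = E·R² = 0.2722 × (6378.14)² ≈ 11075308 km².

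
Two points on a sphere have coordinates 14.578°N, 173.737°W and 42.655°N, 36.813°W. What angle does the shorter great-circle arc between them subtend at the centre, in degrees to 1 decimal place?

In radians: φ₁ = 0.2544, φ₂ = 0.7445, Δλ = 136.924° = 2.3898 rad.
Haversine: a = sin²(Δφ/2) + cos φ₁ cos φ₂ sin²(Δλ/2) = 0.0588 + (0.9678)(0.7354)(0.8652) = 0.67468.
Central angle c = 2·arcsin(√a) = 1.92769 rad.
So the angular separation is 110.4°.

110.4°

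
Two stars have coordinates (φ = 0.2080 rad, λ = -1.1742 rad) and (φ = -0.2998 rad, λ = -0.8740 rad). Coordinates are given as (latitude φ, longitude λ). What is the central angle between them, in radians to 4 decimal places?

In radians: φ₁ = 0.2080, φ₂ = -0.2998, Δλ = 17.200° = 0.3002 rad.
Haversine: a = sin²(Δφ/2) + cos φ₁ cos φ₂ sin²(Δλ/2) = 0.0631 + (0.9784)(0.9554)(0.0224) = 0.08400.
Central angle c = 2·arcsin(√a) = 0.58808 rad.
So the angular separation is 0.5881 rad.

0.5881 rad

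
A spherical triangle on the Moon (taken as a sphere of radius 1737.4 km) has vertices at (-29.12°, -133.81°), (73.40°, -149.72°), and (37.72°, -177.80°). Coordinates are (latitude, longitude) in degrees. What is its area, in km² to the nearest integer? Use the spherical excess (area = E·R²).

Side lengths (central angles): a = 0.6670, b = 1.3700, c = 1.7991 rad; semiperimeter s = 1.9181.
By l'Huilier's theorem, tan(E/4) = √[tan(s/2) tan((s−a)/2) tan((s−b)/2) tan((s−c)/2)], giving spherical excess E = 0.5221 rad.
Area = E·R² = 0.5221 × (1737.4)² ≈ 1575968 km².

1575968 km²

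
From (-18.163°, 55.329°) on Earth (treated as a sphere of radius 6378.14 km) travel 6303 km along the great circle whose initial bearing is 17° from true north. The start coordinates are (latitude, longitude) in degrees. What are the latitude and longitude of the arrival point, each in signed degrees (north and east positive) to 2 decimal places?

35.96°, 72.89°

Angular distance δ = d/R = 6303/6378.14 = 0.98822 rad; initial bearing θ = 0.2967 rad.
sin φ₂ = sin φ₁ cos δ + cos φ₁ sin δ cos θ = (-0.3117)(0.5502) + (0.9502)(0.8350)(0.9563) = 0.5873, so φ₂ = 35.96°.
Δλ = atan2(sin θ sin δ cos φ₁, cos δ − sin φ₁ sin φ₂) = atan2(0.2320, 0.7332) = 17.556°.
λ₂ = 55.329° + 17.556° = 72.89°.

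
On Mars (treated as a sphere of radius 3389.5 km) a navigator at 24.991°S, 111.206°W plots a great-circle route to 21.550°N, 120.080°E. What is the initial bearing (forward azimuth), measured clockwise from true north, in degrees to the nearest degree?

277°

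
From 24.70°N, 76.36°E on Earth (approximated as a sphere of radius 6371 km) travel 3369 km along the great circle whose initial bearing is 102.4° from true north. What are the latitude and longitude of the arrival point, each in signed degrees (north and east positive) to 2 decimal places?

15.21°, 107.07°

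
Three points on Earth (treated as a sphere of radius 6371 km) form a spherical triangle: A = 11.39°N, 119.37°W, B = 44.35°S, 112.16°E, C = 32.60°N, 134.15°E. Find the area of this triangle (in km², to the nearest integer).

83860534 km²

Side lengths (central angles): a = 1.3878, b = 1.6990, c = 2.1824 rad; semiperimeter s = 2.6346.
By l'Huilier's theorem, tan(E/4) = √[tan(s/2) tan((s−a)/2) tan((s−b)/2) tan((s−c)/2)], giving spherical excess E = 2.0661 rad.
Area = E·R² = 2.0661 × (6371)² ≈ 83860534 km².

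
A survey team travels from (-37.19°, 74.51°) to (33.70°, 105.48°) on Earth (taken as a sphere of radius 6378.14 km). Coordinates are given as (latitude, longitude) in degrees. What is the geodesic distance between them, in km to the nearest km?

8520 km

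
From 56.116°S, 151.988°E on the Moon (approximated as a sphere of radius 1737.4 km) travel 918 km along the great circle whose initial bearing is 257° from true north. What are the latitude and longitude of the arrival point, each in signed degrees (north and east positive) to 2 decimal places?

-51.28°, 100.25°

Angular distance δ = d/R = 918/1737.4 = 0.52838 rad; initial bearing θ = 4.4855 rad.
sin φ₂ = sin φ₁ cos δ + cos φ₁ sin δ cos θ = (-0.8302)(0.8636) + (0.5575)(0.5041)(-0.2250) = -0.7802, so φ₂ = -51.28°.
Δλ = atan2(sin θ sin δ cos φ₁, cos δ − sin φ₁ sin φ₂) = atan2(-0.2739, 0.2159) = -51.743°.
λ₂ = 151.988° − 51.743° = 100.25°.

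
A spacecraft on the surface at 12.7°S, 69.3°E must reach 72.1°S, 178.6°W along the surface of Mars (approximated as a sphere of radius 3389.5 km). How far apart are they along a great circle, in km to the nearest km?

4997 km

With latitudes φ₁ = -12.700°, φ₂ = -72.100° and longitude difference Δλ = 112.100°:
Haversine: a = sin²(Δφ/2) + cos φ₁ cos φ₂ sin²(Δλ/2) = 0.2455 + (0.9755)(0.3074)(0.6881) = 0.45180.
Central angle c = 2·arcsin(√a) = 1.47425 rad.
Distance = R·c = 3389.5 × 1.4742 ≈ 4997 km.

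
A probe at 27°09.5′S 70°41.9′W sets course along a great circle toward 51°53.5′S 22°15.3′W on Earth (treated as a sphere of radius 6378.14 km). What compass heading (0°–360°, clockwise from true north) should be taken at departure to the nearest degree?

138°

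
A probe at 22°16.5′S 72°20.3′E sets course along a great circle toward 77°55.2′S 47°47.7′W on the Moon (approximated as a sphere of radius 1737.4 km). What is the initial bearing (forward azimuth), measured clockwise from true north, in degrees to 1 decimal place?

190.8°

With φ₁ = -0.3888, φ₂ = -1.3600, Δλ = -2.0967 rad, the forward-azimuth formula gives
θ = atan2( sin Δλ cos φ₂ , cos φ₁ sin φ₂ − sin φ₁ cos φ₂ cos Δλ ) = atan2(-0.1810, -0.9447) = -169.15°.
Adding 360° brings this into [0°, 360°): 190.8°.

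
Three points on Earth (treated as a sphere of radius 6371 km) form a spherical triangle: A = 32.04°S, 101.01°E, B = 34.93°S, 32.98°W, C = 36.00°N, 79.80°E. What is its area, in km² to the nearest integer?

76316856 km²

Side lengths (central angles): a = 2.2060, b = 1.2371, c = 1.7507 rad; semiperimeter s = 2.5969.
By l'Huilier's theorem, tan(E/4) = √[tan(s/2) tan((s−a)/2) tan((s−b)/2) tan((s−c)/2)], giving spherical excess E = 1.8802 rad.
Area = E·R² = 1.8802 × (6371)² ≈ 76316856 km².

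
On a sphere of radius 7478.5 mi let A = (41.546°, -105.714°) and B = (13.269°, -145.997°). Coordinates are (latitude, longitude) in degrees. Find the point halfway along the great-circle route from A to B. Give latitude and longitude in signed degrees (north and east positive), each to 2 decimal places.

28.88°, -128.60°

Central angle δ = 0.7842 rad. Interpolating on the sphere with fraction f = 0.5:
P = [sin((1−f)δ)·A + sin(fδ)·B] / sin δ = 0.5411·A + 0.5411·B in Cartesian coordinates,
giving P = (-0.5462, -0.6843, 0.4830), i.e. latitude 28.88°, longitude -128.60°.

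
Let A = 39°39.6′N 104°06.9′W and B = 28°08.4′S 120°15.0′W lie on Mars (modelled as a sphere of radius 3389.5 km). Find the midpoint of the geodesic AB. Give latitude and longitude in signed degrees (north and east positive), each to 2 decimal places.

The central angle between A and B is δ = 1.2120 rad.
With f = 0.5, the slerp weights are sin((1−f)δ)/sin δ = 0.6083 and sin(fδ)/sin δ = 0.6083.
Weighted sum of the unit vectors: (0.6083)·(-0.1877,-0.7466,0.6382) + (0.6083)·(-0.4442,-0.7617,-0.4716) = (-0.3844, -0.9176, 0.1013).
Converting back: φ = atan2(z, √(x²+y²)) = 5.82°, λ = atan2(y, x) = -112.73°.

5.82°, -112.73°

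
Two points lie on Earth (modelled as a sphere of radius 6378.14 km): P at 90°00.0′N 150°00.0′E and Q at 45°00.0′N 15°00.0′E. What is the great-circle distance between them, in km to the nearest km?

5009 km

With latitudes φ₁ = 90.000°, φ₂ = 45.000° and longitude difference Δλ = -135.000°:
cos c = sin φ₁ sin φ₂ + cos φ₁ cos φ₂ cos Δλ = (1.0000)(0.7071) + (0.0000)(0.7071)(-0.7071) = 0.70711,
so c = arccos(0.70711) = 0.78540 rad.
Distance = R·c = 6378.14 × 0.7854 ≈ 5009 km.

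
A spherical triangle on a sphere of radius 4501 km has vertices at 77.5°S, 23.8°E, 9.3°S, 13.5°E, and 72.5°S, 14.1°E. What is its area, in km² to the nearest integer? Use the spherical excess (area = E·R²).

455225 km²

Side lengths (central angles): a = 1.1031, b = 0.0974, c = 1.1940 rad; semiperimeter s = 1.1972.
By l'Huilier's theorem, tan(E/4) = √[tan(s/2) tan((s−a)/2) tan((s−b)/2) tan((s−c)/2)], giving spherical excess E = 0.0225 rad.
Area = E·R² = 0.0225 × (4501)² ≈ 455225 km².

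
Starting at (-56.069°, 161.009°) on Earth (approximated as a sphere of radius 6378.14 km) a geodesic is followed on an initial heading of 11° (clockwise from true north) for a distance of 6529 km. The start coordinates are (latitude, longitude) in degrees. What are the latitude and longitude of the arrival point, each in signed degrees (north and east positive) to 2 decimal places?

2.08°, 170.39°

Angular distance δ = d/R = 6529/6378.14 = 1.02365 rad; initial bearing θ = 0.1920 rad.
sin φ₂ = sin φ₁ cos δ + cos φ₁ sin δ cos θ = (-0.8297)(0.5203) + (0.5582)(0.8540)(0.9816) = 0.0363, so φ₂ = 2.08°.
Δλ = atan2(sin θ sin δ cos φ₁, cos δ − sin φ₁ sin φ₂) = atan2(0.0910, 0.5504) = 9.385°.
λ₂ = 161.009° + 9.385° = 170.39°.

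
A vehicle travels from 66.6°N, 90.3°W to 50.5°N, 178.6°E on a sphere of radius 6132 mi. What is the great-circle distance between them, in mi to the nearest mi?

With latitudes φ₁ = 66.600°, φ₂ = 50.500° and longitude difference Δλ = -91.100°:
cos c = sin φ₁ sin φ₂ + cos φ₁ cos φ₂ cos Δλ = (0.9178)(0.7716) + (0.3971)(0.6361)(-0.0192) = 0.70331,
so c = arccos(0.70331) = 0.79075 rad.
Distance = R·c = 6132 × 0.7907 ≈ 4849 mi.

4849 mi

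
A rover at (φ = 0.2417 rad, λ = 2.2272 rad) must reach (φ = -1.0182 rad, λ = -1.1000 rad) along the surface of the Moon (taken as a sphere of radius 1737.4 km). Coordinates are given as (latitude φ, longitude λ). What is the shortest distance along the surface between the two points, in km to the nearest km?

Let φ₁ = 0.2417 rad, φ₂ = -1.0182 rad, and Δλ = 2.9560 rad.
Haversine: a = sin²(Δφ/2) + cos φ₁ cos φ₂ sin²(Δλ/2) = 0.3470 + (0.9709)(0.5249)(0.9914) = 0.85231.
Central angle c = 2·arcsin(√a) = 2.35268 rad.
Distance = R·c = 1737.4 × 2.3527 ≈ 4088 km.

4088 km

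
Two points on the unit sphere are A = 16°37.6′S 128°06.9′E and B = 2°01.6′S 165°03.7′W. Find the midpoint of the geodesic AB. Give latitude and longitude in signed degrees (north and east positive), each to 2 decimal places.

Central angle δ = 1.1734 rad. Interpolating on the sphere with fraction f = 0.5:
P = [sin((1−f)δ)·A + sin(fδ)·B] / sin δ = 0.6004·A + 0.6004·B in Cartesian coordinates,
giving P = (-0.9349, 0.2980, -0.1930), i.e. latitude -11.13°, longitude 162.32°.

-11.13°, 162.32°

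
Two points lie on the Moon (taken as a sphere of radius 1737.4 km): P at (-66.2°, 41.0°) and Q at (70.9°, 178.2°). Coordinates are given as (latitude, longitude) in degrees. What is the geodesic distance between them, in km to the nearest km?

4974 km

In radians: φ₁ = -1.1554, φ₂ = 1.2374, Δλ = 137.200° = 2.3946 rad.
cos c = sin φ₁ sin φ₂ + cos φ₁ cos φ₂ cos Δλ = (-0.9150)(0.9449) + (0.4035)(0.3272)(-0.7337) = -0.96148,
so c = arccos(-0.96148) = 2.86312 rad.
Distance = R·c = 1737.4 × 2.8631 ≈ 4974 km.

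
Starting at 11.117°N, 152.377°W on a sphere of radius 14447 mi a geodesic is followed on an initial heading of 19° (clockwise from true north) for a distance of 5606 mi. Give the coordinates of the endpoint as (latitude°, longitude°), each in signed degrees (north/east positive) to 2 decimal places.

31.97°, -144.03°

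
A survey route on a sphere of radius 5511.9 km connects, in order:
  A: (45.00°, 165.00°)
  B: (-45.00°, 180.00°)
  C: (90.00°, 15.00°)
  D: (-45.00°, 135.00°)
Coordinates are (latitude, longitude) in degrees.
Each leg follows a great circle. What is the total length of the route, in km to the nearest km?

Leg A→B: central angle 1.5878 rad, distance 8752.0 km.
Leg B→C: central angle 2.3562 rad, distance 12987.1 km.
Leg C→D: central angle 2.3562 rad, distance 12987.1 km.
Total: 8752.0 + 12987.1 + 12987.1 ≈ 34726 km.

34726 km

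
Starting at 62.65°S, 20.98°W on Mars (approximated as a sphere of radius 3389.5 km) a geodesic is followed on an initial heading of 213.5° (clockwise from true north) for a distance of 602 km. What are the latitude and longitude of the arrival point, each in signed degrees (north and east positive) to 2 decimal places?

Angular distance δ = d/R = 602/3389.5 = 0.17761 rad; initial bearing θ = 3.7263 rad.
sin φ₂ = sin φ₁ cos δ + cos φ₁ sin δ cos θ = (-0.8882)(0.9843) + (0.4594)(0.1767)(-0.8339) = -0.9419, so φ₂ = -70.38°.
Δλ = atan2(sin θ sin δ cos φ₁, cos δ − sin φ₁ sin φ₂) = atan2(-0.0448, 0.1476) = -16.881°.
λ₂ = -20.980° − 16.881° = -37.86°.

-70.38°, -37.86°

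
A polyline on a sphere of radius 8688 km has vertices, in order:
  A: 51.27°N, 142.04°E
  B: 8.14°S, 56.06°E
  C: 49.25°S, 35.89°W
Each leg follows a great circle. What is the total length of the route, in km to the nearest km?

27135 km

Leg A→B: central angle 1.6379 rad, distance 14229.9 km.
Leg B→C: central angle 1.4854 rad, distance 12905.3 km.
Total: 14229.9 + 12905.3 ≈ 27135 km.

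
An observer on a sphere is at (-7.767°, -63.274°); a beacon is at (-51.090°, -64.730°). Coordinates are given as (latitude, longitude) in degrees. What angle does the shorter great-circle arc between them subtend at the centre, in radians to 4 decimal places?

Let φ₁ = -0.1356 rad, φ₂ = -0.8917 rad, and Δλ = -0.0254 rad.
cos c = sin φ₁ sin φ₂ + cos φ₁ cos φ₂ cos Δλ = (-0.1351)(-0.7781) + (0.9908)(0.6281)(0.9997) = 0.72730,
so c = arccos(0.72730) = 0.75642 rad.
So the angular separation is 0.7564 rad.

0.7564 rad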